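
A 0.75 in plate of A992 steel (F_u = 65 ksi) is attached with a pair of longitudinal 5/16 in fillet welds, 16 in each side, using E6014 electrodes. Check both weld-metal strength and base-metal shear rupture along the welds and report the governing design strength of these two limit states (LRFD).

φR_n ≈ 191 kips (weld metal governs)

E60XX → F_EXX = 60 ksi.
t_e = 0.707 × 0.3125 = 0.2209 in; L = 32 in.
Weld metal: φR_n = 0.75 × 0.6 × 60 × 0.2209 × 32 = 190.9 kips.
Base metal (shear rupture): φR_n = 0.75 × 0.6 × 65 × 0.75 × 32 = 702 kips.
Governing: weld metal.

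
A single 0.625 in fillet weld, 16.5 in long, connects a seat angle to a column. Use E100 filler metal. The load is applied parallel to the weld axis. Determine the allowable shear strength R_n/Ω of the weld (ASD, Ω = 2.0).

R_n/Ω ≈ 219 kips

E100XX → F_EXX = 100 ksi.
Effective throat t_e = 0.707 × 0.625 = 0.4419 in.
Total length L = 16.5 in; A_we = 0.4419 × 16.5 = 7.291 in².
F_nw = 0.6 F_EXX = 0.6 × 100 = 60 ksi.
R_n = 60 × 7.291 = 437.5 kips; R_n/Ω = 437.5/2.0 = 218.7 kips.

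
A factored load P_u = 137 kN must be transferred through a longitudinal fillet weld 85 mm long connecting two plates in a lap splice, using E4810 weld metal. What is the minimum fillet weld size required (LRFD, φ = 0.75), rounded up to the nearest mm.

E48XX → F_EXX = 480 MPa.
Total weld length L = 85 mm.
Required throat t_e = P_u / (φ × 0.6 F_EXX × L) = 137 / (0.75 × 0.6 × 480 × 85 × 10⁻³) = 7.462 mm.
Required leg w = t_e / 0.707 = 10.55 mm → use 11 mm.

w = 11 mm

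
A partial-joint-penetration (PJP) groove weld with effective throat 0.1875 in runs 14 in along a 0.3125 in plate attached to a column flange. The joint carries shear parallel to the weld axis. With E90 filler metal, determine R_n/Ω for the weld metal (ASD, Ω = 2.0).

E90XX → F_EXX = 90 ksi.
Effective throat (given) t_e = 0.1875 in.
A_we = 0.1875 × 14 = 2.625 in².
F_nw = 0.6 F_EXX = 54 ksi.
R_n/Ω = (54 × 2.625) / 2.0 = 70.88 kip.

R_n/Ω ≈ 70.9 kip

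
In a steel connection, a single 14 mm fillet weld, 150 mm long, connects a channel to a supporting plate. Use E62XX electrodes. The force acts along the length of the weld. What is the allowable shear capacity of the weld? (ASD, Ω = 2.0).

E62XX → F_EXX = 620 MPa.
Effective throat t_e = 0.707 × 14 = 9.898 mm.
Total length L = 150 mm; A_we = 9.898 × 150 = 1485 mm².
F_nw = 0.6 F_EXX = 0.6 × 620 = 372 MPa.
R_n = 372 × 1485 × 10⁻³ = 552.3 kN; R_n/Ω = 552.3/2.0 = 276.2 kN.

R_n/Ω ≈ 276 kN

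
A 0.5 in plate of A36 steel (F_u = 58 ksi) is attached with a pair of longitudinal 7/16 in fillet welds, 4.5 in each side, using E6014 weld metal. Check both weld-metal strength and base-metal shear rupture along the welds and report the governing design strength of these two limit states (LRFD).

φR_n ≈ 75.2 kips (weld metal governs)

E60XX → F_EXX = 60 ksi.
t_e = 0.707 × 0.4375 = 0.3093 in; L = 9 in.
Weld metal: φR_n = 0.75 × 0.6 × 60 × 0.3093 × 9 = 75.16 kips.
Base metal (shear rupture): φR_n = 0.75 × 0.6 × 58 × 0.5 × 9 = 117.4 kips.
Governing: weld metal.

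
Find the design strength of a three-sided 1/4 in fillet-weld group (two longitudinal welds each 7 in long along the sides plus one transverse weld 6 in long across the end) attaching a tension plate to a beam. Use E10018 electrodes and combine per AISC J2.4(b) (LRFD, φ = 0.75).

E100XX → F_EXX = 100 ksi.
t_e = 0.707 × 0.25 = 0.1767 in.
R_nwl = 0.6 × 100 × 0.1767 × 14 = 148.5 kip (longitudinal, 2 welds).
R_nwt = 0.6 × 100 × 0.1767 × 6 = 63.63 kip (transverse, base value).
(i) R_nwl + R_nwt = 212.1 kip; (ii) 0.85 R_nwl + 1.5 R_nwt = 221.6 kip.
R_n = max = 221.6 kip [governs: (ii)]; φR_n = 166.2 kip.

φR_n ≈ 166 kip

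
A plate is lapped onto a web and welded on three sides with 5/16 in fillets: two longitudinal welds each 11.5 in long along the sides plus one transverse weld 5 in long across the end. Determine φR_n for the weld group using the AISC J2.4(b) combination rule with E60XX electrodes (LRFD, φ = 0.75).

φR_n ≈ 167 kip

E60XX → F_EXX = 60 ksi.
t_e = 0.707 × 0.3125 = 0.2209 in.
R_nwl = 0.6 × 60 × 0.2209 × 23 = 182.9 kip (longitudinal, 2 welds).
R_nwt = 0.6 × 60 × 0.2209 × 5 = 39.77 kip (transverse, base value).
(i) R_nwl + R_nwt = 222.7 kip; (ii) 0.85 R_nwl + 1.5 R_nwt = 215.1 kip.
R_n = max = 222.7 kip [governs: (i)]; φR_n = 167 kip.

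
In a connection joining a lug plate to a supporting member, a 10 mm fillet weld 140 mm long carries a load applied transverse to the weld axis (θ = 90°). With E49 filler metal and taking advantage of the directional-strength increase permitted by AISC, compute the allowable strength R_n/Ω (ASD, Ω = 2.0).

R_n/Ω ≈ 218 kN

E49XX → F_EXX = 490 MPa.
t_e = 0.707 × 10 = 7.07 mm; A_we = 7.07 × 140 = 989.8 mm².
Directional factor: 1.0 + 0.5 sin^1.5(90°) = 1.5.
F_nw = 0.6 × 490 × 1.5 = 441 MPa.
R_n/Ω = (441 × 989.8) / 2.0 × 10⁻³ = 218.3 kN.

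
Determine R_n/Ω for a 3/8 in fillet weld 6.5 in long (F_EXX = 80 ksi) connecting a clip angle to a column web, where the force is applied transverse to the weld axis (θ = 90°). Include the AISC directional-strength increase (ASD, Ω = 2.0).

t_e = 0.707 × 0.375 = 0.2651 in; A_we = 0.2651 × 6.5 = 1.723 in².
Directional factor: 1.0 + 0.5 sin^1.5(90°) = 1.5.
F_nw = 0.6 × 80 × 1.5 = 72 ksi.
R_n/Ω = (72 × 1.723) / 2.0 = 62.04 kips.

R_n/Ω ≈ 62 kips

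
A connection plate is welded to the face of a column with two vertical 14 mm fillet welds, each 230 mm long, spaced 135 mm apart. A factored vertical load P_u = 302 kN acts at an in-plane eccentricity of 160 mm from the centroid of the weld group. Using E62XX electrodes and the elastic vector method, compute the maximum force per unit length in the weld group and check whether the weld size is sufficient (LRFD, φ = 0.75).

E62XX → F_EXX = 620 MPa.
Total weld length L_w = 460 mm. Treat welds as unit-width lines.
Polar moment about centroid: J = 2[d³/12 + d(b/2)²] = 2[230³/12 + 230×67.5²] = 4124000 mm³.
Direct shear f_v = P/L_w = 302×10³ / 460 = 656.5 N/mm (vertical).
Torsion M = P·e = 302×10³ × 160 = 48320000 N·mm.
Critical point at (x, y) = (67.5, 115) from centroid. f_tx = M·y/J = 1348 N/mm; f_ty = M·x/J = 790.9 N/mm.
Resultant f_max = √[f_tx² + (f_v + f_ty)²] = √[1348² + (656.5 + 790.9)²] = 1978 N/mm.
Capacity per unit length: φr_n = 0.75 × 0.6 × 620 × (0.707 × 14) = 2762 N/mm.
1978 ≤ 2762 → adequate.

f_max ≈ 1980 N/mm; adequate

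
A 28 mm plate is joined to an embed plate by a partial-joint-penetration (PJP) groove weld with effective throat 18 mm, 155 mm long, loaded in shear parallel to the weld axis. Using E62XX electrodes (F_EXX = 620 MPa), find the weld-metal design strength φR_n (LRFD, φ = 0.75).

φR_n ≈ 778 kN

Effective throat (given) t_e = 18 mm.
A_we = 18 × 155 = 2790 mm².
F_nw = 0.6 F_EXX = 372 MPa.
φR_n = 0.75 × 372 × 2790 × 10⁻³ = 778.4 kN.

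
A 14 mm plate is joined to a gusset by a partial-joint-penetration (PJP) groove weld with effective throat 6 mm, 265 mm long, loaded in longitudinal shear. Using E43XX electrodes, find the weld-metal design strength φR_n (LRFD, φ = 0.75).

E43XX → F_EXX = 430 MPa.
Effective throat (given) t_e = 6 mm.
A_we = 6 × 265 = 1590 mm².
F_nw = 0.6 F_EXX = 258 MPa.
φR_n = 0.75 × 258 × 1590 × 10⁻³ = 307.7 kN.

φR_n ≈ 308 kN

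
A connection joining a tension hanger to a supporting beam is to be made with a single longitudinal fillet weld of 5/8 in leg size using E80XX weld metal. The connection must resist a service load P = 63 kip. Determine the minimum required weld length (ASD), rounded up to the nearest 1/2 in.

E80XX → F_EXX = 80 ksi.
Throat t_e = 0.707 × 0.625 = 0.4419 in.
r_n/Ω = (0.6 × 80 × 0.4419) / 2.0 = 10.6 kip/in.
L_req = P / (r_n/Ω) = 63 / 10.6 = 5.941 in total.
Round up → use L = 6 in.

L = 6 in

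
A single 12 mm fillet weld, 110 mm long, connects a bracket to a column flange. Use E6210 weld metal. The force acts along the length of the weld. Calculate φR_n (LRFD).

φR_n ≈ 260 kN

E62XX → F_EXX = 620 MPa.
Effective throat t_e = 0.707 × 12 = 8.484 mm.
Total length L = 110 mm; A_we = 8.484 × 110 = 933.2 mm².
F_nw = 0.6 F_EXX = 0.6 × 620 = 372 MPa.
φR_n = 0.75 × 372 × 933.2 × 10⁻³ = 260.4 kN.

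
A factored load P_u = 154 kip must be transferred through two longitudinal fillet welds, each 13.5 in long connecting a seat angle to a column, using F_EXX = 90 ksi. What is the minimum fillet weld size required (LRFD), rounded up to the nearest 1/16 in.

Total weld length L = 27 in.
Required throat t_e = P_u / (φ × 0.6 F_EXX × L) = 154 / (0.75 × 0.6 × 90 × 27) = 0.1408 in.
Required leg w = t_e / 0.707 = 0.1992 in → use 1/4 in.

w = 1/4 in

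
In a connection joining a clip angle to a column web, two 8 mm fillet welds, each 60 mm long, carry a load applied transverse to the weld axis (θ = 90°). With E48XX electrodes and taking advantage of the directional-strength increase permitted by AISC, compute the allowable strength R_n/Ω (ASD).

R_n/Ω ≈ 147 kN

E48XX → F_EXX = 480 MPa.
t_e = 0.707 × 8 = 5.656 mm; A_we = 5.656 × 120 = 678.7 mm².
Directional factor: 1.0 + 0.5 sin^1.5(90°) = 1.5.
F_nw = 0.6 × 480 × 1.5 = 432 MPa.
R_n/Ω = (432 × 678.7) / 2.0 × 10⁻³ = 146.6 kN.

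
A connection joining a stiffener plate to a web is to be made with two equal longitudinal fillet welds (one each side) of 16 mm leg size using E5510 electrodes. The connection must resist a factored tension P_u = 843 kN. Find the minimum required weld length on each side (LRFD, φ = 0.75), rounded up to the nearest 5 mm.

E55XX → F_EXX = 550 MPa.
Throat t_e = 0.707 × 16 = 11.31 mm.
φr_n = 0.75 × 0.6 × 550 × 11.31 × 10⁻³ = 2.8 kN/mm.
L_req = P_u / φr_n = 843 / 2.8 = 301.1 mm total.
Per side: 301.1 / 2 = 150.6 mm.
Round up → use L = 155 mm on each side.

L = 155 mm on each side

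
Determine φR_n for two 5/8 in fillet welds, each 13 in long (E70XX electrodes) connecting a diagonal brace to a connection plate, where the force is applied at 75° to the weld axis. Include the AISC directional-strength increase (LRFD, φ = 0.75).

φR_n ≈ 534 kip

E70XX → F_EXX = 70 ksi.
t_e = 0.707 × 0.625 = 0.4419 in; A_we = 0.4419 × 26 = 11.49 in².
Directional factor: 1.0 + 0.5 sin^1.5(75°) = 1.475.
F_nw = 0.6 × 70 × 1.475 = 61.94 ksi.
φR_n = 0.75 × 61.94 × 11.49 = 533.7 kip.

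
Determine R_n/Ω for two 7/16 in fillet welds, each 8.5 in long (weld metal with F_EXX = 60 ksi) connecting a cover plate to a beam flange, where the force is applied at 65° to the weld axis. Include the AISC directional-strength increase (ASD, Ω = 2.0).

t_e = 0.707 × 0.4375 = 0.3093 in; A_we = 0.3093 × 17 = 5.258 in².
Directional factor: 1.0 + 0.5 sin^1.5(65°) = 1.431.
F_nw = 0.6 × 60 × 1.431 = 51.53 ksi.
R_n/Ω = (51.53 × 5.258) / 2.0 = 135.5 kip.

R_n/Ω ≈ 135 kip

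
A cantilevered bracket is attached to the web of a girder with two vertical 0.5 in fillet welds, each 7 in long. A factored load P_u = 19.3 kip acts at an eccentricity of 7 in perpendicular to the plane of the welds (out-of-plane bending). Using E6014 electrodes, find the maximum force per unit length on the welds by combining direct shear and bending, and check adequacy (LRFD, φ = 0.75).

f_max ≈ 8.39 kip/in; adequate

E60XX → F_EXX = 60 ksi.
L_w = 2 × 7 = 14 in; section modulus (unit throat) S = 2 × L²/6 = 16.33 in².
Direct shear f_v = P/L_w = 19.3/14 = 1.379 kip/in.
Moment M = P × e = 19.3 × 7 = 135.1 kip·in; bending f_b = M/S = 8.271 kip/in.
f_max = √(f_v² + f_b²) = √(1.379² + 8.271²) = 8.386 kip/in.
φr_n = 0.75 × 0.6 × 60 × (0.707 × 0.5) = 9.544 kip/in → adequate.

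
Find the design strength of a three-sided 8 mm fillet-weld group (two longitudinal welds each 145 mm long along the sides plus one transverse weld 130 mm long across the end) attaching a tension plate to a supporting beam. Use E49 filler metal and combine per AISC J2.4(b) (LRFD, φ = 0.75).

E49XX → F_EXX = 490 MPa.
t_e = 0.707 × 8 = 5.656 mm.
R_nwl = 0.6 × 490 × 5.656 × 290 × 10⁻³ = 482.2 kN (longitudinal, 2 welds).
R_nwt = 0.6 × 490 × 5.656 × 130 × 10⁻³ = 216.2 kN (transverse, base value).
(i) R_nwl + R_nwt = 698.4 kN; (ii) 0.85 R_nwl + 1.5 R_nwt = 734.2 kN.
R_n = max = 734.2 kN [governs: (ii)]; φR_n = 550.6 kN.

φR_n ≈ 551 kN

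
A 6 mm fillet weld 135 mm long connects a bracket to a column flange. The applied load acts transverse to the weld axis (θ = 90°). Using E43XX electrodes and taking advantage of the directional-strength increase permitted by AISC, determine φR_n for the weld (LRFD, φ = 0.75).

φR_n ≈ 166 kN

E43XX → F_EXX = 430 MPa.
t_e = 0.707 × 6 = 4.242 mm; A_we = 4.242 × 135 = 572.7 mm².
Directional factor: 1.0 + 0.5 sin^1.5(90°) = 1.5.
F_nw = 0.6 × 430 × 1.5 = 387 MPa.
φR_n = 0.75 × 387 × 572.7 × 10⁻³ = 166.2 kN.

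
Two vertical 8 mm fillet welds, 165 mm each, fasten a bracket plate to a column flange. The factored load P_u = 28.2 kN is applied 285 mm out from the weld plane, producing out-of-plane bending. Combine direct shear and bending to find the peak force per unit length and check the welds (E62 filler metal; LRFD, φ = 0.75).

E62XX → F_EXX = 620 MPa.
L_w = 2 × 165 = 330 mm; section modulus (unit throat) S = 2 × L²/6 = 9075 mm².
Direct shear f_v = P/L_w = 28.2×10³/330 = 85.45 N/mm.
Moment M = P × e = 28.2×10³ × 285 = 8037000 N·mm; bending f_b = M/S = 885.6 N/mm.
f_max = √(f_v² + f_b²) = √(85.45² + 885.6²) = 889.7 N/mm.
φr_n = 0.75 × 0.6 × 620 × (0.707 × 8) = 1578 N/mm → adequate.

f_max ≈ 890 N/mm; adequate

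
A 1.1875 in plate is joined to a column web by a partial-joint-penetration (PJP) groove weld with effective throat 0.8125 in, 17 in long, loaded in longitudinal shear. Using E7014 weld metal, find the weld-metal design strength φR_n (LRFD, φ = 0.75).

E70XX → F_EXX = 70 ksi.
Effective throat (given) t_e = 0.8125 in.
A_we = 0.8125 × 17 = 13.81 in².
F_nw = 0.6 F_EXX = 42 ksi.
φR_n = 0.75 × 42 × 13.81 = 435.1 kip.

φR_n ≈ 435 kip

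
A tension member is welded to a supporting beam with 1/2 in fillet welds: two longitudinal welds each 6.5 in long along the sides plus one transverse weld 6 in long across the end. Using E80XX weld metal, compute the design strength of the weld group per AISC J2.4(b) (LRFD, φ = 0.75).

φR_n ≈ 255 kips

E80XX → F_EXX = 80 ksi.
t_e = 0.707 × 0.5 = 0.3535 in.
R_nwl = 0.6 × 80 × 0.3535 × 13 = 220.6 kips (longitudinal, 2 welds).
R_nwt = 0.6 × 80 × 0.3535 × 6 = 101.8 kips (transverse, base value).
(i) R_nwl + R_nwt = 322.4 kips; (ii) 0.85 R_nwl + 1.5 R_nwt = 340.2 kips.
R_n = max = 340.2 kips [governs: (ii)]; φR_n = 255.2 kips.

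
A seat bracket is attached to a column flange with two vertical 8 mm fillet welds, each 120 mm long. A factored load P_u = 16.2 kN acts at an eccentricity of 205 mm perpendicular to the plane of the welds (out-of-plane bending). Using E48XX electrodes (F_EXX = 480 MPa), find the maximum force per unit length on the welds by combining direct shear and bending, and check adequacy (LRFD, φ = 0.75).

f_max ≈ 695 N/mm; adequate

L_w = 2 × 120 = 240 mm; section modulus (unit throat) S = 2 × L²/6 = 4800 mm².
Direct shear f_v = P/L_w = 16.2×10³/240 = 67.5 N/mm.
Moment M = P × e = 16.2×10³ × 205 = 3321000 N·mm; bending f_b = M/S = 691.9 N/mm.
f_max = √(f_v² + f_b²) = √(67.5² + 691.9²) = 695.2 N/mm.
φr_n = 0.75 × 0.6 × 480 × (0.707 × 8) = 1222 N/mm → adequate.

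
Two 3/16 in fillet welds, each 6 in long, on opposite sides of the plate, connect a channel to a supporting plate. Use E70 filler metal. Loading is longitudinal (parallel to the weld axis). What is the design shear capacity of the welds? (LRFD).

φR_n ≈ 50.1 kips

E70XX → F_EXX = 70 ksi.
Effective throat t_e = 0.707 × 0.1875 = 0.1326 in.
Total length L = 12 in; A_we = 0.1326 × 12 = 1.591 in².
F_nw = 0.6 F_EXX = 0.6 × 70 = 42 ksi.
φR_n = 0.75 × 42 × 1.591 = 50.11 kips.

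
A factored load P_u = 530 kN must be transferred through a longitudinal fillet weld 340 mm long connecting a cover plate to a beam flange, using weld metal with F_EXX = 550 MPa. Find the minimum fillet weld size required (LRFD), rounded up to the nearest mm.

w = 9 mm

Total weld length L = 340 mm.
Required throat t_e = P_u / (φ × 0.6 F_EXX × L) = 530 / (0.75 × 0.6 × 550 × 340 × 10⁻³) = 6.298 mm.
Required leg w = t_e / 0.707 = 8.908 mm → use 9 mm.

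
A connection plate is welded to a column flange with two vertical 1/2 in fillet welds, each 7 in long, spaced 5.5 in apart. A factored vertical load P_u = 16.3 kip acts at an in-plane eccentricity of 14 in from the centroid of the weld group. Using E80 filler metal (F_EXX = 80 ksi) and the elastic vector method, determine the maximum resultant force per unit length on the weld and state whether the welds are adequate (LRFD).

Total weld length L_w = 14 in. Treat welds as unit-width lines.
Polar moment about centroid: J = 2[d³/12 + d(b/2)²] = 2[7³/12 + 7×2.75²] = 163 in³.
Direct shear f_v = P/L_w = 16.3 / 14 = 1.164 kip/in (vertical).
Torsion M = P·e = 16.3 × 14 = 228.2 kip·in.
Critical point at (x, y) = (2.75, 3.5) from centroid. f_tx = M·y/J = 4.899 kip/in; f_ty = M·x/J = 3.849 kip/in.
Resultant f_max = √[f_tx² + (f_v + f_ty)²] = √[4.899² + (1.164 + 3.849)²] = 7.009 kip/in.
Capacity per unit length: φr_n = 0.75 × 0.6 × 80 × (0.707 × 0.5) = 12.73 kip/in.
7.009 ≤ 12.73 → adequate.

f_max ≈ 7.01 kip/in; adequate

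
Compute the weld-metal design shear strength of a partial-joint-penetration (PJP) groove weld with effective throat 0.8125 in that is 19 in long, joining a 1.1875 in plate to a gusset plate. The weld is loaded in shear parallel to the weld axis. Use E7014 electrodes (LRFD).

E70XX → F_EXX = 70 ksi.
Effective throat (given) t_e = 0.8125 in.
A_we = 0.8125 × 19 = 15.44 in².
F_nw = 0.6 F_EXX = 42 ksi.
φR_n = 0.75 × 42 × 15.44 = 486.3 kips.

φR_n ≈ 486 kips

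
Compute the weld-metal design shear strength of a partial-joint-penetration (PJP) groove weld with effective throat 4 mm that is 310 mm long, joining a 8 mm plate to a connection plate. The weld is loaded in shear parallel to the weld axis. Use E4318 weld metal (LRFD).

E43XX → F_EXX = 430 MPa.
Effective throat (given) t_e = 4 mm.
A_we = 4 × 310 = 1240 mm².
F_nw = 0.6 F_EXX = 258 MPa.
φR_n = 0.75 × 258 × 1240 × 10⁻³ = 239.9 kN.

φR_n ≈ 240 kN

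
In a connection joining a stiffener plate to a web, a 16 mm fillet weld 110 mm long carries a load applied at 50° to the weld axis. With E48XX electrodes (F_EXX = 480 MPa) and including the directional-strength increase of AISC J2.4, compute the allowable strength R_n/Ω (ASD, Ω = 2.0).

R_n/Ω ≈ 239 kN

t_e = 0.707 × 16 = 11.31 mm; A_we = 11.31 × 110 = 1244 mm².
Directional factor: 1.0 + 0.5 sin^1.5(50°) = 1.335.
F_nw = 0.6 × 480 × 1.335 = 384.5 MPa.
R_n/Ω = (384.5 × 1244) / 2.0 × 10⁻³ = 239.3 kN.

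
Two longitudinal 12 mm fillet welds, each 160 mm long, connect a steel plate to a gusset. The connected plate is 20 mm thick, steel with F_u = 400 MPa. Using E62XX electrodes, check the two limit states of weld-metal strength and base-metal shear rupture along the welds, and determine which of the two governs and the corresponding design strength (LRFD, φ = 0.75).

E62XX → F_EXX = 620 MPa.
t_e = 0.707 × 12 = 8.484 mm; L = 320 mm.
Weld metal: φR_n = 0.75 × 0.6 × 620 × 8.484 × 320 × 10⁻³ = 757.5 kN.
Base metal (shear rupture): φR_n = 0.75 × 0.6 × 400 × 20 × 320 × 10⁻³ = 1152 kN.
Governing: weld metal.

φR_n ≈ 757 kN (weld metal governs)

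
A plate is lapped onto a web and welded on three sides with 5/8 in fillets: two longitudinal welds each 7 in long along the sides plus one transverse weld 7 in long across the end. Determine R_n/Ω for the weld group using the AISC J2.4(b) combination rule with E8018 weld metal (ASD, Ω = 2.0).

R_n/Ω ≈ 238 kips

E80XX → F_EXX = 80 ksi.
t_e = 0.707 × 0.625 = 0.4419 in.
R_nwl = 0.6 × 80 × 0.4419 × 14 = 296.9 kips (longitudinal, 2 welds).
R_nwt = 0.6 × 80 × 0.4419 × 7 = 148.5 kips (transverse, base value).
(i) R_nwl + R_nwt = 445.4 kips; (ii) 0.85 R_nwl + 1.5 R_nwt = 475.1 kips.
R_n = max = 475.1 kips [governs: (ii)]; R_n/Ω = 237.6 kips.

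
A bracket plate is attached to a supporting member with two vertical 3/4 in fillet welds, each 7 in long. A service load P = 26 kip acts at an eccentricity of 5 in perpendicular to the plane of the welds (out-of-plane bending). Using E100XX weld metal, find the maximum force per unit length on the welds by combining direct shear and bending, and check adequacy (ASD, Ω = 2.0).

E100XX → F_EXX = 100 ksi.
L_w = 2 × 7 = 14 in; section modulus (unit throat) S = 2 × L²/6 = 16.33 in².
Direct shear f_v = P/L_w = 26/14 = 1.857 kip/in.
Moment M = P × e = 26 × 5 = 130 kip·in; bending f_b = M/S = 7.959 kip/in.
f_max = √(f_v² + f_b²) = √(1.857² + 7.959²) = 8.173 kip/in.
r_n/Ω = (1/2.0) × 0.6 × 100 × (0.707 × 0.75) = 15.91 kip/in → adequate.

f_max ≈ 8.17 kip/in; adequate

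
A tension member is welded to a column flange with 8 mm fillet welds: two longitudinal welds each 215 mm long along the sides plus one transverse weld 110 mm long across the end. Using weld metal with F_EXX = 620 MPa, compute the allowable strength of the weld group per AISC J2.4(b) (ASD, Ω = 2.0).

t_e = 0.707 × 8 = 5.656 mm.
R_nwl = 0.6 × 620 × 5.656 × 430 × 10⁻³ = 904.7 kN (longitudinal, 2 welds).
R_nwt = 0.6 × 620 × 5.656 × 110 × 10⁻³ = 231.4 kN (transverse, base value).
(i) R_nwl + R_nwt = 1136 kN; (ii) 0.85 R_nwl + 1.5 R_nwt = 1116 kN.
R_n = max = 1136 kN [governs: (i)]; R_n/Ω = 568.1 kN.

R_n/Ω ≈ 568 kN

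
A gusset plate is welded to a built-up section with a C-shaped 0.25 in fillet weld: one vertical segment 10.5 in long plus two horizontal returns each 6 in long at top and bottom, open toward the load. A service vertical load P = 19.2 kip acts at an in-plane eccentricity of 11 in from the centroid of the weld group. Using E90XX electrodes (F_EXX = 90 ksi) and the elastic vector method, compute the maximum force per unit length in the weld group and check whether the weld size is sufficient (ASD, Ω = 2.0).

Total weld length L_w = 22.5 in. Treat welds as unit-width lines.
Centroid: x̄ = 2×6×3 / 22.5 = 1.6 in from the vertical weld.
Polar moment about centroid: J = I_x + I_y = [10.5³/12 + 2×6×5.25²] + [10.5×1.6² + 2(6³/12 + 6×1.4²)] = 513.6 in³.
Direct shear f_v = P/L_w = 19.2 / 22.5 = 0.8533 kip/in (vertical).
Torsion M = P·e = 19.2 × 11 = 211.2 kip·in.
Critical point at (x, y) = (4.4, 5.25) from centroid. f_tx = M·y/J = 2.159 kip/in; f_ty = M·x/J = 1.809 kip/in.
Resultant f_max = √[f_tx² + (f_v + f_ty)²] = √[2.159² + (0.8533 + 1.809)²] = 3.428 kip/in.
Capacity per unit length: r_n/Ω = (1/2.0) × 0.6 × 90 × (0.707 × 0.25) = 4.772 kip/in.
3.428 ≤ 4.772 → adequate.

f_max ≈ 3.43 kip/in; adequate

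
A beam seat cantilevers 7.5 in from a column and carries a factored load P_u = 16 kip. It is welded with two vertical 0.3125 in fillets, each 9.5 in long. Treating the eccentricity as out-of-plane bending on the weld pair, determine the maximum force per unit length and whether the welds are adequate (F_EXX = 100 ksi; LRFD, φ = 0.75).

L_w = 2 × 9.5 = 19 in; section modulus (unit throat) S = 2 × L²/6 = 30.08 in².
Direct shear f_v = P/L_w = 16/19 = 0.8421 kip/in.
Moment M = P × e = 16 × 7.5 = 120 kip·in; bending f_b = M/S = 3.989 kip/in.
f_max = √(f_v² + f_b²) = √(0.8421² + 3.989²) = 4.077 kip/in.
φr_n = 0.75 × 0.6 × 100 × (0.707 × 0.3125) = 9.942 kip/in → adequate.

f_max ≈ 4.08 kip/in; adequate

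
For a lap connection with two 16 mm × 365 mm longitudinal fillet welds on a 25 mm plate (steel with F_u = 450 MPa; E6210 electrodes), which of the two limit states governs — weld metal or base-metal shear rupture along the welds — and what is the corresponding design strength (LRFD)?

φR_n ≈ 2300 kN (weld metal governs)

E62XX → F_EXX = 620 MPa.
t_e = 0.707 × 16 = 11.31 mm; L = 730 mm.
Weld metal: φR_n = 0.75 × 0.6 × 620 × 11.31 × 730 × 10⁻³ = 2304 kN.
Base metal (shear rupture): φR_n = 0.75 × 0.6 × 450 × 25 × 730 × 10⁻³ = 3696 kN.
Governing: weld metal.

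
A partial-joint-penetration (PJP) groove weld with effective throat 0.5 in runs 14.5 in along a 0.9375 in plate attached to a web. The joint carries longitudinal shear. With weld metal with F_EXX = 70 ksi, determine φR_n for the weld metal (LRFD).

φR_n ≈ 228 kips

Effective throat (given) t_e = 0.5 in.
A_we = 0.5 × 14.5 = 7.25 in².
F_nw = 0.6 F_EXX = 42 ksi.
φR_n = 0.75 × 42 × 7.25 = 228.4 kips.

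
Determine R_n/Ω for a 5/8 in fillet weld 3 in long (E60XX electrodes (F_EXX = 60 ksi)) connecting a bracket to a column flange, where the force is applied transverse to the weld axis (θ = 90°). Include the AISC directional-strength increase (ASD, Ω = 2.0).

t_e = 0.707 × 0.625 = 0.4419 in; A_we = 0.4419 × 3 = 1.326 in².
Directional factor: 1.0 + 0.5 sin^1.5(90°) = 1.5.
F_nw = 0.6 × 60 × 1.5 = 54 ksi.
R_n/Ω = (54 × 1.326) / 2.0 = 35.79 kips.

R_n/Ω ≈ 35.8 kips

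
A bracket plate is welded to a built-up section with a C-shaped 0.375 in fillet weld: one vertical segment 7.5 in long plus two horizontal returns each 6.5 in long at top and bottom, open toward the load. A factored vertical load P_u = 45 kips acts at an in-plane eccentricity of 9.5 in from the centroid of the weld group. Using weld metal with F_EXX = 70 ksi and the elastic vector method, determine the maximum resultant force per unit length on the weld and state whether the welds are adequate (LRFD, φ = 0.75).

f_max ≈ 9.69 kip/in; NOT adequate

Total weld length L_w = 20.5 in. Treat welds as unit-width lines.
Centroid: x̄ = 2×6.5×3.25 / 20.5 = 2.061 in from the vertical weld.
Polar moment about centroid: J = I_x + I_y = [7.5³/12 + 2×6.5×3.75²] + [7.5×2.061² + 2(6.5³/12 + 6.5×1.189²)] = 314 in³.
Direct shear f_v = P/L_w = 45 / 20.5 = 2.195 kip/in (vertical).
Torsion M = P·e = 45 × 9.5 = 427.5 kip·in.
Critical point at (x, y) = (4.439, 3.75) from centroid. f_tx = M·y/J = 5.106 kip/in; f_ty = M·x/J = 6.044 kip/in.
Resultant f_max = √[f_tx² + (f_v + f_ty)²] = √[5.106² + (2.195 + 6.044)²] = 9.693 kip/in.
Capacity per unit length: φr_n = 0.75 × 0.6 × 70 × (0.707 × 0.375) = 8.351 kip/in.
9.693 > 8.351 → NOT adequate.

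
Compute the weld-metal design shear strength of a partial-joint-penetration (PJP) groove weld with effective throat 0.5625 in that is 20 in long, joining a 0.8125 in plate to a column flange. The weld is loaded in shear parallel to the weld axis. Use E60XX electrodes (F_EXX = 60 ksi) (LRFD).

Effective throat (given) t_e = 0.5625 in.
A_we = 0.5625 × 20 = 11.25 in².
F_nw = 0.6 F_EXX = 36 ksi.
φR_n = 0.75 × 36 × 11.25 = 303.8 kips.

φR_n ≈ 304 kips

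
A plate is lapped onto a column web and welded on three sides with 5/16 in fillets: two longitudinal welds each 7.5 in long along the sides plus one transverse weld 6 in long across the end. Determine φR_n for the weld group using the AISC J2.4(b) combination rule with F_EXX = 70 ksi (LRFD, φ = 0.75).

φR_n ≈ 151 kips

t_e = 0.707 × 0.3125 = 0.2209 in.
R_nwl = 0.6 × 70 × 0.2209 × 15 = 139.2 kips (longitudinal, 2 welds).
R_nwt = 0.6 × 70 × 0.2209 × 6 = 55.68 kips (transverse, base value).
(i) R_nwl + R_nwt = 194.9 kips; (ii) 0.85 R_nwl + 1.5 R_nwt = 201.8 kips.
R_n = max = 201.8 kips [governs: (ii)]; φR_n = 151.4 kips.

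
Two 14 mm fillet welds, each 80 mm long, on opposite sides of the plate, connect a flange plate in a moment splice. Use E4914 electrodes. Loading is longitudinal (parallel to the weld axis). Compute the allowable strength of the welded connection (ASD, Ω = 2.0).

E49XX → F_EXX = 490 MPa.
Effective throat t_e = 0.707 × 14 = 9.898 mm.
Total length L = 160 mm; A_we = 9.898 × 160 = 1584 mm².
F_nw = 0.6 F_EXX = 0.6 × 490 = 294 MPa.
R_n = 294 × 1584 × 10⁻³ = 465.6 kN; R_n/Ω = 465.6/2.0 = 232.8 kN.

R_n/Ω ≈ 233 kN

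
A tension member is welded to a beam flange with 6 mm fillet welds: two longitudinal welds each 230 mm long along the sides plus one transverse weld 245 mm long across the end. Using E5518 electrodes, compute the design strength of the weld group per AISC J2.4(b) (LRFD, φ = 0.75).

φR_n ≈ 796 kN

E55XX → F_EXX = 550 MPa.
t_e = 0.707 × 6 = 4.242 mm.
R_nwl = 0.6 × 550 × 4.242 × 460 × 10⁻³ = 643.9 kN (longitudinal, 2 welds).
R_nwt = 0.6 × 550 × 4.242 × 245 × 10⁻³ = 343 kN (transverse, base value).
(i) R_nwl + R_nwt = 986.9 kN; (ii) 0.85 R_nwl + 1.5 R_nwt = 1062 kN.
R_n = max = 1062 kN [governs: (ii)]; φR_n = 796.3 kN.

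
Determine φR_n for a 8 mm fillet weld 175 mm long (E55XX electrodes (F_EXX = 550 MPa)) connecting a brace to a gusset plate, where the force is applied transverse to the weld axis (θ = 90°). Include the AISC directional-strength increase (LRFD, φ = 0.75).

φR_n ≈ 367 kN

t_e = 0.707 × 8 = 5.656 mm; A_we = 5.656 × 175 = 989.8 mm².
Directional factor: 1.0 + 0.5 sin^1.5(90°) = 1.5.
F_nw = 0.6 × 550 × 1.5 = 495 MPa.
φR_n = 0.75 × 495 × 989.8 × 10⁻³ = 367.5 kN.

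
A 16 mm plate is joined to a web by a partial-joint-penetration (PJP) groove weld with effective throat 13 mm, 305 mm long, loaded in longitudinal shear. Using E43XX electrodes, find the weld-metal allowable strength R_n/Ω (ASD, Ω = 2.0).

E43XX → F_EXX = 430 MPa.
Effective throat (given) t_e = 13 mm.
A_we = 13 × 305 = 3965 mm².
F_nw = 0.6 F_EXX = 258 MPa.
R_n/Ω = (258 × 3965) / 2.0 × 10⁻³ = 511.5 kN.

R_n/Ω ≈ 511 kN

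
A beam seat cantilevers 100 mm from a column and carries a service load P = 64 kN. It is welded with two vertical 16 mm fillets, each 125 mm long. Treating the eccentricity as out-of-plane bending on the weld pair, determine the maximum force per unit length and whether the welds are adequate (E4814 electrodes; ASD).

f_max ≈ 1260 N/mm; adequate

E48XX → F_EXX = 480 MPa.
L_w = 2 × 125 = 250 mm; section modulus (unit throat) S = 2 × L²/6 = 5208 mm².
Direct shear f_v = P/L_w = 64×10³/250 = 256 N/mm.
Moment M = P × e = 64×10³ × 100 = 6400000 N·mm; bending f_b = M/S = 1229 N/mm.
f_max = √(f_v² + f_b²) = √(256² + 1229²) = 1255 N/mm.
r_n/Ω = (1/2.0) × 0.6 × 480 × (0.707 × 16) = 1629 N/mm → adequate.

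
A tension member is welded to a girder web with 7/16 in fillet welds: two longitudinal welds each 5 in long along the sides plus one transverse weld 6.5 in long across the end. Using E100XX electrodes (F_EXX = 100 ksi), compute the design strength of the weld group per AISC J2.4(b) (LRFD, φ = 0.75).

t_e = 0.707 × 0.4375 = 0.3093 in.
R_nwl = 0.6 × 100 × 0.3093 × 10 = 185.6 kips (longitudinal, 2 welds).
R_nwt = 0.6 × 100 × 0.3093 × 6.5 = 120.6 kips (transverse, base value).
(i) R_nwl + R_nwt = 306.2 kips; (ii) 0.85 R_nwl + 1.5 R_nwt = 338.7 kips.
R_n = max = 338.7 kips [governs: (ii)]; φR_n = 254 kips.

φR_n ≈ 254 kips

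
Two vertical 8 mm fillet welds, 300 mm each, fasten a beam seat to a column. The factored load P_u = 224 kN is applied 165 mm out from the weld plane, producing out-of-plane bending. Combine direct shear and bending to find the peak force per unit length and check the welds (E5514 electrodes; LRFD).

E55XX → F_EXX = 550 MPa.
L_w = 2 × 300 = 600 mm; section modulus (unit throat) S = 2 × L²/6 = 30000 mm².
Direct shear f_v = P/L_w = 224×10³/600 = 373.3 N/mm.
Moment M = P × e = 224×10³ × 165 = 36960000 N·mm; bending f_b = M/S = 1232 N/mm.
f_max = √(f_v² + f_b²) = √(373.3² + 1232²) = 1287 N/mm.
φr_n = 0.75 × 0.6 × 550 × (0.707 × 8) = 1400 N/mm → adequate.

f_max ≈ 1290 N/mm; adequate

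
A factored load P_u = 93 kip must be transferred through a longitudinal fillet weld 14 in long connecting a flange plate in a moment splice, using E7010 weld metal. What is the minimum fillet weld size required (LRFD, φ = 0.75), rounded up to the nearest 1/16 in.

E70XX → F_EXX = 70 ksi.
Total weld length L = 14 in.
Required throat t_e = P_u / (φ × 0.6 F_EXX × L) = 93 / (0.75 × 0.6 × 70 × 14) = 0.2109 in.
Required leg w = t_e / 0.707 = 0.2983 in → use 5/16 in.

w = 5/16 in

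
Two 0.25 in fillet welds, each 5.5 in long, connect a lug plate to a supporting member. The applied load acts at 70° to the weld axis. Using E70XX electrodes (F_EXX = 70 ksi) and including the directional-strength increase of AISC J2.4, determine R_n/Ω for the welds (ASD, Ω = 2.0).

t_e = 0.707 × 0.25 = 0.1767 in; A_we = 0.1767 × 11 = 1.944 in².
Directional factor: 1.0 + 0.5 sin^1.5(70°) = 1.455.
F_nw = 0.6 × 70 × 1.455 = 61.13 ksi.
R_n/Ω = (61.13 × 1.944) / 2.0 = 59.43 kips.

R_n/Ω ≈ 59.4 kips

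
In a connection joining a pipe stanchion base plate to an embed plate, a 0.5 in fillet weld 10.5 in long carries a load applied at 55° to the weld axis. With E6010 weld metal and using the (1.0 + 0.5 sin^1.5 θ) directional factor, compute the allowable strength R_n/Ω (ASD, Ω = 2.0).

R_n/Ω ≈ 91.6 kip

E60XX → F_EXX = 60 ksi.
t_e = 0.707 × 0.5 = 0.3535 in; A_we = 0.3535 × 10.5 = 3.712 in².
Directional factor: 1.0 + 0.5 sin^1.5(55°) = 1.371.
F_nw = 0.6 × 60 × 1.371 = 49.35 ksi.
R_n/Ω = (49.35 × 3.712) / 2.0 = 91.58 kip.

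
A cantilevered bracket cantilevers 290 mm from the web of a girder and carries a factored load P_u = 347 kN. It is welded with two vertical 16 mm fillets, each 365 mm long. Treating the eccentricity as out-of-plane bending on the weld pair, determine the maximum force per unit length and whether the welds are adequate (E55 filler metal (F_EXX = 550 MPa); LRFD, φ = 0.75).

L_w = 2 × 365 = 730 mm; section modulus (unit throat) S = 2 × L²/6 = 44410 mm².
Direct shear f_v = P/L_w = 347×10³/730 = 475.3 N/mm.
Moment M = P × e = 347×10³ × 290 = 100630000 N·mm; bending f_b = M/S = 2266 N/mm.
f_max = √(f_v² + f_b²) = √(475.3² + 2266²) = 2315 N/mm.
φr_n = 0.75 × 0.6 × 550 × (0.707 × 16) = 2800 N/mm → adequate.

f_max ≈ 2320 N/mm; adequate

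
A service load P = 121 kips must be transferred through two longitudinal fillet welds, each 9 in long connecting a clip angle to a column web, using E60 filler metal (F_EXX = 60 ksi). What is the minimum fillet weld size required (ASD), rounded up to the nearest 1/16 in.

Total weld length L = 18 in.
Required throat t_e = P × Ω / (0.6 F_EXX × L) = 121 × 2.0 / (0.6 × 60 × 18) = 0.3735 in.
Required leg w = t_e / 0.707 = 0.5282 in → use 9/16 in.

w = 9/16 in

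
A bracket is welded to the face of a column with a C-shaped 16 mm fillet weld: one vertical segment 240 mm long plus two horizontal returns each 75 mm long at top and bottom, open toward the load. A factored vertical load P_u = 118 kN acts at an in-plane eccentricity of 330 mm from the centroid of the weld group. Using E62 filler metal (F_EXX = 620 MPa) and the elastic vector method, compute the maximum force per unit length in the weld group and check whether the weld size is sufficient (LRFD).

Total weld length L_w = 390 mm. Treat welds as unit-width lines.
Centroid: x̄ = 2×75×37.5 / 390 = 14.42 mm from the vertical weld.
Polar moment about centroid: J = I_x + I_y = [240³/12 + 2×75×120²] + [240×14.42² + 2(75³/12 + 75×23.08²)] = 3512000 mm³.
Direct shear f_v = P/L_w = 118×10³ / 390 = 302.6 N/mm (vertical).
Torsion M = P·e = 118×10³ × 330 = 38940000 N·mm.
Critical point at (x, y) = (60.58, 120) from centroid. f_tx = M·y/J = 1330 N/mm; f_ty = M·x/J = 671.6 N/mm.
Resultant f_max = √[f_tx² + (f_v + f_ty)²] = √[1330² + (302.6 + 671.6)²] = 1649 N/mm.
Capacity per unit length: φr_n = 0.75 × 0.6 × 620 × (0.707 × 16) = 3156 N/mm.
1649 ≤ 3156 → adequate.

f_max ≈ 1650 N/mm; adequate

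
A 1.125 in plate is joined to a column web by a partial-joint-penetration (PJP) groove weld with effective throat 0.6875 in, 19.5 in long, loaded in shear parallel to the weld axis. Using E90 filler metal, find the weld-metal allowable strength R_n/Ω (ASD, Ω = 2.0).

E90XX → F_EXX = 90 ksi.
Effective throat (given) t_e = 0.6875 in.
A_we = 0.6875 × 19.5 = 13.41 in².
F_nw = 0.6 F_EXX = 54 ksi.
R_n/Ω = (54 × 13.41) / 2.0 = 362 kip.

R_n/Ω ≈ 362 kip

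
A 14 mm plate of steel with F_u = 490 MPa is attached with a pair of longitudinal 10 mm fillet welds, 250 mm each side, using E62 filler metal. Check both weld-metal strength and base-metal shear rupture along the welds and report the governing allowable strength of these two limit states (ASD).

R_n/Ω ≈ 658 kN (weld metal governs)

E62XX → F_EXX = 620 MPa.
t_e = 0.707 × 10 = 7.07 mm; L = 500 mm.
Weld metal: R_n/Ω = (1/2.0) × 0.6 × 620 × 7.07 × 500 × 10⁻³ = 657.5 kN.
Base metal (shear rupture): R_n/Ω = (1/2.0) × 0.6 × 490 × 14 × 500 × 10⁻³ = 1029 kN.
Governing: weld metal.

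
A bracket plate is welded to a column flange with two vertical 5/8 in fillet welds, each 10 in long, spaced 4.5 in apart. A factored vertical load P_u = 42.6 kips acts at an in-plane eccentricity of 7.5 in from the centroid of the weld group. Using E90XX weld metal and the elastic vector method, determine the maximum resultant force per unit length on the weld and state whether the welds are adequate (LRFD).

f_max ≈ 7.66 kip/in; adequate

E90XX → F_EXX = 90 ksi.
Total weld length L_w = 20 in. Treat welds as unit-width lines.
Polar moment about centroid: J = 2[d³/12 + d(b/2)²] = 2[10³/12 + 10×2.25²] = 267.9 in³.
Direct shear f_v = P/L_w = 42.6 / 20 = 2.13 kip/in (vertical).
Torsion M = P·e = 42.6 × 7.5 = 319.5 kip·in.
Critical point at (x, y) = (2.25, 5) from centroid. f_tx = M·y/J = 5.963 kip/in; f_ty = M·x/J = 2.683 kip/in.
Resultant f_max = √[f_tx² + (f_v + f_ty)²] = √[5.963² + (2.13 + 2.683)²] = 7.663 kip/in.
Capacity per unit length: φr_n = 0.75 × 0.6 × 90 × (0.707 × 0.625) = 17.9 kip/in.
7.663 ≤ 17.9 → adequate.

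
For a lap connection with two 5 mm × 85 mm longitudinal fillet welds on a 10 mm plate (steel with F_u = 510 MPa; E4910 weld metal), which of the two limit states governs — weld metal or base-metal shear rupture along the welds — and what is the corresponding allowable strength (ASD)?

E49XX → F_EXX = 490 MPa.
t_e = 0.707 × 5 = 3.535 mm; L = 170 mm.
Weld metal: R_n/Ω = (1/2.0) × 0.6 × 490 × 3.535 × 170 × 10⁻³ = 88.34 kN.
Base metal (shear rupture): R_n/Ω = (1/2.0) × 0.6 × 510 × 10 × 170 × 10⁻³ = 260.1 kN.
Governing: weld metal.

R_n/Ω ≈ 88.3 kN (weld metal governs)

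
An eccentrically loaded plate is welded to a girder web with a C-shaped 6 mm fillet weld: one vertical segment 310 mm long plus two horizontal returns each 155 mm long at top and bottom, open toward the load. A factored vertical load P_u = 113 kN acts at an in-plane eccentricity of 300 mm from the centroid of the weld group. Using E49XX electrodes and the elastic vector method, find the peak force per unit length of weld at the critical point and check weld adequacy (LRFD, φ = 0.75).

f_max ≈ 697 N/mm; adequate

E49XX → F_EXX = 490 MPa.
Total weld length L_w = 620 mm. Treat welds as unit-width lines.
Centroid: x̄ = 2×155×77.5 / 620 = 38.75 mm from the vertical weld.
Polar moment about centroid: J = I_x + I_y = [310³/12 + 2×155×155²] + [310×38.75² + 2(155³/12 + 155×38.75²)] = 11480000 mm³.
Direct shear f_v = P/L_w = 113×10³ / 620 = 182.3 N/mm (vertical).
Torsion M = P·e = 113×10³ × 300 = 33900000 N·mm.
Critical point at (x, y) = (116.2, 155) from centroid. f_tx = M·y/J = 457.6 N/mm; f_ty = M·x/J = 343.2 N/mm.
Resultant f_max = √[f_tx² + (f_v + f_ty)²] = √[457.6² + (182.3 + 343.2)²] = 696.8 N/mm.
Capacity per unit length: φr_n = 0.75 × 0.6 × 490 × (0.707 × 6) = 935.4 N/mm.
696.8 ≤ 935.4 → adequate.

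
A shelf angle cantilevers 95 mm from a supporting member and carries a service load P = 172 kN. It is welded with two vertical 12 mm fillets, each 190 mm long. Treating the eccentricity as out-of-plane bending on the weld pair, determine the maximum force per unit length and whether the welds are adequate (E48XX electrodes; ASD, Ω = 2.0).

E48XX → F_EXX = 480 MPa.
L_w = 2 × 190 = 380 mm; section modulus (unit throat) S = 2 × L²/6 = 12030 mm².
Direct shear f_v = P/L_w = 172×10³/380 = 452.6 N/mm.
Moment M = P × e = 172×10³ × 95 = 16340000 N·mm; bending f_b = M/S = 1358 N/mm.
f_max = √(f_v² + f_b²) = √(452.6² + 1358²) = 1431 N/mm.
r_n/Ω = (1/2.0) × 0.6 × 480 × (0.707 × 12) = 1222 N/mm → NOT adequate.

f_max ≈ 1430 N/mm; NOT adequate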